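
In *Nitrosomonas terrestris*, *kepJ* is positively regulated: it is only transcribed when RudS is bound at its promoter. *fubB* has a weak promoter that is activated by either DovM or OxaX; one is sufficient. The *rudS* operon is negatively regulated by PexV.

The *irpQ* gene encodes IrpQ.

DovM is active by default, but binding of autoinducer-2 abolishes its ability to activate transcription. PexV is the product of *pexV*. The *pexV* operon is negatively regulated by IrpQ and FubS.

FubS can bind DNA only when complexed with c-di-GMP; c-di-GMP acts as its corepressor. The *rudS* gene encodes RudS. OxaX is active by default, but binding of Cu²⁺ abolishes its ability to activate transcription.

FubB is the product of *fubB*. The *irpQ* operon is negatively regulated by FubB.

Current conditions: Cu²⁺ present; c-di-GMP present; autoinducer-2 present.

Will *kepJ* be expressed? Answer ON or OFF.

Autoinducer-2 is present, so DovM is inactive.
Cu²⁺ is present, so OxaX is inactive.
No activator is available at the *fubB* promoter, so *fubB* is not transcribed.
So FubB is not produced.
With no repressor bound, *irpQ* is transcribed.
So IrpQ is produced and active.
c-di-GMP is present, so FubS is active.
With repressor IrpQ bound, *pexV* is not transcribed.
So PexV is not produced.
With no repressor bound, *rudS* is transcribed.
So RudS is produced and active.
No repressor is bound and RudS is active, so *kepJ* is transcribed.

ON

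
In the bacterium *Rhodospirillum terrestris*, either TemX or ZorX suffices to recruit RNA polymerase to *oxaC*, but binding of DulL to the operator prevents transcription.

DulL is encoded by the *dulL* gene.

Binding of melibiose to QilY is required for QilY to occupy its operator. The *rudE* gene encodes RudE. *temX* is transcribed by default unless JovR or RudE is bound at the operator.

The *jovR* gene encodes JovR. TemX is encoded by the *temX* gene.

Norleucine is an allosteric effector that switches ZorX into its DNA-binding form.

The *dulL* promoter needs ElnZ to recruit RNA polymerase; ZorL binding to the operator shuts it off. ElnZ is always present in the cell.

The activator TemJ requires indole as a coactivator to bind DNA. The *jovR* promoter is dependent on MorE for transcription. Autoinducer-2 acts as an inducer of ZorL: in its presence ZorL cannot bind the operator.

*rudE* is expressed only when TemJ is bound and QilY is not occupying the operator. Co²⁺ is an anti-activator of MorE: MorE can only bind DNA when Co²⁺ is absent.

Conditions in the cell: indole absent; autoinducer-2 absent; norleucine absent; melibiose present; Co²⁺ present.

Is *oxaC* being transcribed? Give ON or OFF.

ON

Co²⁺ is present, so MorE is inactive.
Required activator MorE is absent, so *jovR* is not transcribed.
So JovR is not produced.
Indole is absent, so TemJ is inactive.
Melibiose is present, so QilY is active.
With repressor QilY bound, *rudE* is not transcribed.
So RudE is not produced.
With no repressor bound, *temX* is transcribed.
So TemX is produced and active.
Norleucine is absent, so ZorX is inactive.
Autoinducer-2 is absent, so ZorL is active.
ElnZ is produced constitutively and is active.
With repressor ZorL bound, *dulL* is not transcribed.
So DulL is not produced.
Activator TemX is present, so *oxaC* is transcribed.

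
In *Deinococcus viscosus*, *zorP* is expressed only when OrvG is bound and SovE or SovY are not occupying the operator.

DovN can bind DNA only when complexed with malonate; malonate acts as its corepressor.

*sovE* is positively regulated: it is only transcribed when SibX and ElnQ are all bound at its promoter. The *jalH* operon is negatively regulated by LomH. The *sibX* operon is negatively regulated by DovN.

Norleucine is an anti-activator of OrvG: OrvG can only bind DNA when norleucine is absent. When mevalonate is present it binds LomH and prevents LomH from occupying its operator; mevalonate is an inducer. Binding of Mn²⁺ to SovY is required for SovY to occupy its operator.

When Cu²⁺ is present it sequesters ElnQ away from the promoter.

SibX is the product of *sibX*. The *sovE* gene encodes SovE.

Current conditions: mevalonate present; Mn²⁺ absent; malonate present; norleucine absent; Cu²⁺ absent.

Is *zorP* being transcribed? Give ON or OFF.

ON

Norleucine is absent, so OrvG is active.
Malonate is present, so DovN is active.
With repressor DovN bound, *sibX* is not transcribed.
So SibX is not produced.
Cu²⁺ is absent, so ElnQ is active.
Required activator SibX is absent, so *sovE* is not transcribed.
So SovE is not produced.
Mn²⁺ is absent, so SovY is inactive.
No repressor is bound and OrvG is active, so *zorP* is transcribed.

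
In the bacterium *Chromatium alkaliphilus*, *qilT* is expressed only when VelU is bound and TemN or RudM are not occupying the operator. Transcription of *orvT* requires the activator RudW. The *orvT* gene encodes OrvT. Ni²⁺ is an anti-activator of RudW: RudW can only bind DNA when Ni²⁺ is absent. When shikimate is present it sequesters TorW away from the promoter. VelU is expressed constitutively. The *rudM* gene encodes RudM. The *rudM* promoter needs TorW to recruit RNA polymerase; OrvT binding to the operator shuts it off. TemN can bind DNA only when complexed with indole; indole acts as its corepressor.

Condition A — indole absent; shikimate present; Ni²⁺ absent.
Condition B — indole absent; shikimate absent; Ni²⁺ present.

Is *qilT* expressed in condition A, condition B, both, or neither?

A only

Condition A:
VelU is produced constitutively and is active.
Indole is absent, so TemN is inactive.
Shikimate is present, so TorW is inactive.
Ni²⁺ is absent, so RudW is active.
No repressor is bound and RudW is active, so *orvT* is transcribed.
So OrvT is produced and active.
With repressor OrvT bound, *rudM* is not transcribed.
So RudM is not produced.
No repressor is bound and VelU is active, so *qilT* is transcribed.
→ *qilT* is ON in A.
Condition B:
VelU is produced constitutively and is active.
Indole is absent, so TemN is inactive.
Shikimate is absent, so TorW is active.
Ni²⁺ is present, so RudW is inactive.
Required activator RudW is absent, so *orvT* is not transcribed.
So OrvT is not produced.
No repressor is bound and TorW is active, so *rudM* is transcribed.
So RudM is produced and active.
With repressor RudM bound, *qilT* is not transcribed.
→ *qilT* is OFF in B.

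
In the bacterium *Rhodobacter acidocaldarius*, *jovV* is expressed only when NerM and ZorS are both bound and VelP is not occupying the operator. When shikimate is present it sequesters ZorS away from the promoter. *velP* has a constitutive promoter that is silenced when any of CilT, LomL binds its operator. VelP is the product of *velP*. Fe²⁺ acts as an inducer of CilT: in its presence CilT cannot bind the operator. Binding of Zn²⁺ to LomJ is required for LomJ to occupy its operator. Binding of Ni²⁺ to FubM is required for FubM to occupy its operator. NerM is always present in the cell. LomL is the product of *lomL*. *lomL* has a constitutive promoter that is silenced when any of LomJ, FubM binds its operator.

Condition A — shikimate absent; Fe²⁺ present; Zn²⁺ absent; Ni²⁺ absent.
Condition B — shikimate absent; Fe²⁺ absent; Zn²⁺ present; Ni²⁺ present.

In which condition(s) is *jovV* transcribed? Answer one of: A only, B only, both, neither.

both

Condition A:
NerM is produced constitutively and is active.
Shikimate is absent, so ZorS is active.
Fe²⁺ is present, so CilT is inactive.
Zn²⁺ is absent, so LomJ is inactive.
Ni²⁺ is absent, so FubM is inactive.
With no repressor bound, *lomL* is transcribed.
So LomL is produced and active.
With repressor LomL bound, *velP* is not transcribed.
So VelP is not produced.
No repressor is bound and NerM and ZorS are active, so *jovV* is transcribed.
→ *jovV* is ON in A.
Condition B:
NerM is produced constitutively and is active.
Shikimate is absent, so ZorS is active.
Fe²⁺ is absent, so CilT is active.
Zn²⁺ is present, so LomJ is active.
Ni²⁺ is present, so FubM is active.
With repressor LomJ bound, *lomL* is not transcribed.
So LomL is not produced.
With repressor CilT bound, *velP* is not transcribed.
So VelP is not produced.
No repressor is bound and NerM and ZorS are active, so *jovV* is transcribed.
→ *jovV* is ON in B.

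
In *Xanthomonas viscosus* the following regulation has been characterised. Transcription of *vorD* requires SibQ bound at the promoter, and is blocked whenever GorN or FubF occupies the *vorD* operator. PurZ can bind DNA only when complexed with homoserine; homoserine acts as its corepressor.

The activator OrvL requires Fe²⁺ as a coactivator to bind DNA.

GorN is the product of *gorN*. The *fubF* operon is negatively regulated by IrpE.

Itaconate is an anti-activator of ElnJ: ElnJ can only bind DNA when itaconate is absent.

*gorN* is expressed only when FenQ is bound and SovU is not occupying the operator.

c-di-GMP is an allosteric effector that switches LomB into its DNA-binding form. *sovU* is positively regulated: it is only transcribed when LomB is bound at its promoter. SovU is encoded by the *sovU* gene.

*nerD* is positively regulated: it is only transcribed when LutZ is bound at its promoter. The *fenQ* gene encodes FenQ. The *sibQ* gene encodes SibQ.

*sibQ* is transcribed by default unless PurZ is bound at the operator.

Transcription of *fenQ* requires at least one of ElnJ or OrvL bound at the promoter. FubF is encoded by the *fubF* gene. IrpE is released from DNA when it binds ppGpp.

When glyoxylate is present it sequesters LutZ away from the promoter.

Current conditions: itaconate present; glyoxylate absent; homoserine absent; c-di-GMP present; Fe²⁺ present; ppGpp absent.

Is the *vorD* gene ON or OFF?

ON

c-di-GMP is present, so LomB is active.
No repressor is bound and LomB is active, so *sovU* is transcribed.
So SovU is produced and active.
Itaconate is present, so ElnJ is inactive.
Fe²⁺ is present, so OrvL is active.
Activator OrvL is present, so *fenQ* is transcribed.
So FenQ is produced and active.
With repressor SovU bound, *gorN* is not transcribed.
So GorN is not produced.
ppGpp is absent, so IrpE is active.
With repressor IrpE bound, *fubF* is not transcribed.
So FubF is not produced.
Homoserine is absent, so PurZ is inactive.
With no repressor bound, *sibQ* is transcribed.
So SibQ is produced and active.
No repressor is bound and SibQ is active, so *vorD* is transcribed.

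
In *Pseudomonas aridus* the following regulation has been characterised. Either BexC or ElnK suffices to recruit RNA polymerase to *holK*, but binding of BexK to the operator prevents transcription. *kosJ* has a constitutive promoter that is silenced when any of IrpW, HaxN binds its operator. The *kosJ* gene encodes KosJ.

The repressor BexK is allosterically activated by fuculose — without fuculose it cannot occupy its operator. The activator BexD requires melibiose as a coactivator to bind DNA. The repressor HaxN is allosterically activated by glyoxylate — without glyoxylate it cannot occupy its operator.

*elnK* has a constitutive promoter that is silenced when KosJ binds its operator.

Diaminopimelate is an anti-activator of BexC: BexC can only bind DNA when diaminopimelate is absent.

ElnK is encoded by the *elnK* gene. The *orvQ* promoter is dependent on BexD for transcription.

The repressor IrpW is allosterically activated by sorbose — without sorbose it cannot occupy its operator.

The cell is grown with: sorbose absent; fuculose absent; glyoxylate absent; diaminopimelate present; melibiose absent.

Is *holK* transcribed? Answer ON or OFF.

OFF

Diaminopimelate is present, so BexC is inactive.
Fuculose is absent, so BexK is inactive.
Sorbose is absent, so IrpW is inactive.
Glyoxylate is absent, so HaxN is inactive.
With no repressor bound, *kosJ* is transcribed.
So KosJ is produced and active.
With repressor KosJ bound, *elnK* is not transcribed.
So ElnK is not produced.
No activator is available at the *holK* promoter, so *holK* is not transcribed.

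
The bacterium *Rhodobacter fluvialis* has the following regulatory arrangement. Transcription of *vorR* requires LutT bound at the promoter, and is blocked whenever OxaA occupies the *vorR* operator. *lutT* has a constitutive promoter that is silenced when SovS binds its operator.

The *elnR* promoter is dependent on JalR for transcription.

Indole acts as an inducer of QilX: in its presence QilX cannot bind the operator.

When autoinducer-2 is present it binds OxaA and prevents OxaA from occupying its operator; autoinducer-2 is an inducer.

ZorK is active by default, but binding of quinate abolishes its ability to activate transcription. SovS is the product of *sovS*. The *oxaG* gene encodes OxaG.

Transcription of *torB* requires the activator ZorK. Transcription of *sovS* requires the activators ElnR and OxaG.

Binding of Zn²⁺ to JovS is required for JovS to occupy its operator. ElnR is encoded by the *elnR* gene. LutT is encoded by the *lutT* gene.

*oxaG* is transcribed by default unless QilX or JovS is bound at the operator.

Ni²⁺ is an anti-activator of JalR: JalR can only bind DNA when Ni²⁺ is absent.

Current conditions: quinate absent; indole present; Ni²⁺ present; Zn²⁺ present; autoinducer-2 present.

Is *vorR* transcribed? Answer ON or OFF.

Autoinducer-2 is present, so OxaA is inactive.
Ni²⁺ is present, so JalR is inactive.
Required activator JalR is absent, so *elnR* is not transcribed.
So ElnR is not produced.
Indole is present, so QilX is inactive.
Zn²⁺ is present, so JovS is active.
With repressor JovS bound, *oxaG* is not transcribed.
So OxaG is not produced.
Required activator ElnR is absent, so *sovS* is not transcribed.
So SovS is not produced.
With no repressor bound, *lutT* is transcribed.
So LutT is produced and active.
No repressor is bound and LutT is active, so *vorR* is transcribed.

ON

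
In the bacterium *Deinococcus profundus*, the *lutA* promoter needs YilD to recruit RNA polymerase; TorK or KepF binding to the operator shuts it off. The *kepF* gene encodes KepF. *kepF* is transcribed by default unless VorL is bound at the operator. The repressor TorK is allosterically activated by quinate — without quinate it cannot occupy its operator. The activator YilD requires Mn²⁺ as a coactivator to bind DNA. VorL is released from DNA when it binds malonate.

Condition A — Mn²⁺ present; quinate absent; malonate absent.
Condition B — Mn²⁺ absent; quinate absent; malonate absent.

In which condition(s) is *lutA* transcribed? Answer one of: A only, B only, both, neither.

Condition A:
Mn²⁺ is present, so YilD is active.
Quinate is absent, so TorK is inactive.
Malonate is absent, so VorL is active.
With repressor VorL bound, *kepF* is not transcribed.
So KepF is not produced.
No repressor is bound and YilD is active, so *lutA* is transcribed.
→ *lutA* is ON in A.
Condition B:
Mn²⁺ is absent, so YilD is inactive.
Quinate is absent, so TorK is inactive.
Malonate is absent, so VorL is active.
With repressor VorL bound, *kepF* is not transcribed.
So KepF is not produced.
Required activator YilD is absent, so *lutA* is not transcribed.
→ *lutA* is OFF in B.

A only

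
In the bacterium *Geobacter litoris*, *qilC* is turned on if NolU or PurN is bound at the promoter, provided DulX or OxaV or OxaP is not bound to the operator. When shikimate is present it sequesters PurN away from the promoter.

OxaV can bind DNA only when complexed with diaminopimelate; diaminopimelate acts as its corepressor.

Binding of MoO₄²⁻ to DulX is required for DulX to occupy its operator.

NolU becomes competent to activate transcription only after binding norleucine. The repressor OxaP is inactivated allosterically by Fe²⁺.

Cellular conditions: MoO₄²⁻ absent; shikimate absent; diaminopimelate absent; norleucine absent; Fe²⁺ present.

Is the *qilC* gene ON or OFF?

MoO₄²⁻ is absent, so DulX is inactive.
Diaminopimelate is absent, so OxaV is inactive.
Norleucine is absent, so NolU is inactive.
Shikimate is absent, so PurN is active.
Fe²⁺ is present, so OxaP is inactive.
Activator PurN is present, so *qilC* is transcribed.

ON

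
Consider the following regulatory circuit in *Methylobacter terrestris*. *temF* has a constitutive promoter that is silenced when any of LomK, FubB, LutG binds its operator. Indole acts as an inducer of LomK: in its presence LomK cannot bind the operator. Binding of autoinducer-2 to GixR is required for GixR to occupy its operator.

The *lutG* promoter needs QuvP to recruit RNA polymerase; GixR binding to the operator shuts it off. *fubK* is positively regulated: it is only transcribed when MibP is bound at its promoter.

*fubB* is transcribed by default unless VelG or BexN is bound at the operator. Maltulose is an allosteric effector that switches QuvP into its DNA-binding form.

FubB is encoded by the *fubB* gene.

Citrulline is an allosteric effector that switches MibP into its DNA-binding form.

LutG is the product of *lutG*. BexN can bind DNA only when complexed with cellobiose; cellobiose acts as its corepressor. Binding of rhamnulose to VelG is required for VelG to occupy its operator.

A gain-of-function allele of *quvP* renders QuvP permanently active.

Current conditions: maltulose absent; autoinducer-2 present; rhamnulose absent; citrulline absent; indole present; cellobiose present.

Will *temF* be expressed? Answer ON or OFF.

ON

Indole is present, so LomK is inactive.
Rhamnulose is absent, so VelG is inactive.
Cellobiose is present, so BexN is active.
With repressor BexN bound, *fubB* is not transcribed.
So FubB is not produced.
QuvP is constitutively active in this strain.
Autoinducer-2 is present, so GixR is active.
With repressor GixR bound, *lutG* is not transcribed.
So LutG is not produced.
With no repressor bound, *temF* is transcribed.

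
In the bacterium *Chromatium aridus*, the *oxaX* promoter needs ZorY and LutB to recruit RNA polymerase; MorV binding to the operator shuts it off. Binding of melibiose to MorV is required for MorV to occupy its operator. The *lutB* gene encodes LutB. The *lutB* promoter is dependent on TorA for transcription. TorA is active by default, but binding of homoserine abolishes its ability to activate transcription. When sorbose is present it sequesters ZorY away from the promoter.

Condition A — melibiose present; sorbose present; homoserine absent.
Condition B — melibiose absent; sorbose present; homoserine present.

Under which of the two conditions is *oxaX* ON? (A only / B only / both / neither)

Condition A:
Melibiose is present, so MorV is active.
Sorbose is present, so ZorY is inactive.
Homoserine is absent, so TorA is active.
No repressor is bound and TorA is active, so *lutB* is transcribed.
So LutB is produced and active.
With repressor MorV bound, *oxaX* is not transcribed.
→ *oxaX* is OFF in A.
Condition B:
Melibiose is absent, so MorV is inactive.
Sorbose is present, so ZorY is inactive.
Homoserine is present, so TorA is inactive.
Required activator TorA is absent, so *lutB* is not transcribed.
So LutB is not produced.
Required activator ZorY is absent, so *oxaX* is not transcribed.
→ *oxaX* is OFF in B.

neither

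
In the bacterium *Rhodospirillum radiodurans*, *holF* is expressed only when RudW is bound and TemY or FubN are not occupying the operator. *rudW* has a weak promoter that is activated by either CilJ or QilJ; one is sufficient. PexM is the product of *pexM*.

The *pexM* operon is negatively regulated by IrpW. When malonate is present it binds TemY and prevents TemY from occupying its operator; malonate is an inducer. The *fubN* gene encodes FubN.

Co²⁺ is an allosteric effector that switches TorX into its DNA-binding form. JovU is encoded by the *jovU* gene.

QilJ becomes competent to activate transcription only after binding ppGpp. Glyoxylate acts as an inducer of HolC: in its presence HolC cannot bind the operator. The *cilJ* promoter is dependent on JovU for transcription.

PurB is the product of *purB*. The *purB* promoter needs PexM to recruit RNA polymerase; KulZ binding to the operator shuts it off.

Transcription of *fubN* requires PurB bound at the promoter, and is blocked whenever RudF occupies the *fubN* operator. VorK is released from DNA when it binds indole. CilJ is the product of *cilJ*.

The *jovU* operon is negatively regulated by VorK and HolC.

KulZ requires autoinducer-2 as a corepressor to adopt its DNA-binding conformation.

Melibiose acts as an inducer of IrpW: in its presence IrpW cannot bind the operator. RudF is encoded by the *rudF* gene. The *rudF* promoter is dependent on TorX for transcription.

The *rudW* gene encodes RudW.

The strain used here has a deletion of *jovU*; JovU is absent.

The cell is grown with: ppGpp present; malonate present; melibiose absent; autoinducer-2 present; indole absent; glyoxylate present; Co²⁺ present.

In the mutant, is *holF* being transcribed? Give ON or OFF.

ON

JovU is non-functional in this strain, so it has no effect.
Required activator JovU is absent, so *cilJ* is not transcribed.
So CilJ is not produced.
ppGpp is present, so QilJ is active.
Activator QilJ is present, so *rudW* is transcribed.
So RudW is produced and active.
Malonate is present, so TemY is inactive.
Co²⁺ is present, so TorX is active.
No repressor is bound and TorX is active, so *rudF* is transcribed.
So RudF is produced and active.
Autoinducer-2 is present, so KulZ is active.
Melibiose is absent, so IrpW is active.
With repressor IrpW bound, *pexM* is not transcribed.
So PexM is not produced.
With repressor KulZ bound, *purB* is not transcribed.
So PurB is not produced.
With repressor RudF bound, *fubN* is not transcribed.
So FubN is not produced.
No repressor is bound and RudW is active, so *holF* is transcribed.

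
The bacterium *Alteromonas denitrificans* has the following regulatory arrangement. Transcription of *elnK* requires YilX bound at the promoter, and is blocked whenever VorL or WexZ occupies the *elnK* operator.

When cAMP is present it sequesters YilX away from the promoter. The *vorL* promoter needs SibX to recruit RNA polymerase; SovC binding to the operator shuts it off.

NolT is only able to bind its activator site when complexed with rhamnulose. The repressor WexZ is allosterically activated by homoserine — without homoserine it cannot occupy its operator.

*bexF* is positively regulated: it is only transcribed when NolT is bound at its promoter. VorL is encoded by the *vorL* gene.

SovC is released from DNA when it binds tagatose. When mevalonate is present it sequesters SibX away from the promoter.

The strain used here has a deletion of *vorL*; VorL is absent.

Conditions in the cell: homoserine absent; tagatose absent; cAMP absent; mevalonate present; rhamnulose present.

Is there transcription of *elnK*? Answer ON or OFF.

VorL is non-functional in this strain, so it has no effect.
cAMP is absent, so YilX is active.
Homoserine is absent, so WexZ is inactive.
No repressor is bound and YilX is active, so *elnK* is transcribed.

ON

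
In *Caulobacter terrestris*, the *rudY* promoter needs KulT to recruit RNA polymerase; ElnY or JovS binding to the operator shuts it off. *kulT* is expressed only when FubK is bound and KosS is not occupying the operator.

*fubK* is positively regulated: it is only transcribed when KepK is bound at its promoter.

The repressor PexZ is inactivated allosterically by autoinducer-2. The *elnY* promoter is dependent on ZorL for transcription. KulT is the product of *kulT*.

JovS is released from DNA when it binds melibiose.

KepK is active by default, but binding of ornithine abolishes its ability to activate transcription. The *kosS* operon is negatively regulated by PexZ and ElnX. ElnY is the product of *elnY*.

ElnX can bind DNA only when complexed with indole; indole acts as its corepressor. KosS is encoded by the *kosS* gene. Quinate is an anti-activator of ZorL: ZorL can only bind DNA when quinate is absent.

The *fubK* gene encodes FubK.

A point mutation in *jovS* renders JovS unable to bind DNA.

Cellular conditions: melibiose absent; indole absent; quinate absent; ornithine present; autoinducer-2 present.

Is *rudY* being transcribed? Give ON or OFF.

Autoinducer-2 is present, so PexZ is inactive.
Indole is absent, so ElnX is inactive.
With no repressor bound, *kosS* is transcribed.
So KosS is produced and active.
Ornithine is present, so KepK is inactive.
Required activator KepK is absent, so *fubK* is not transcribed.
So FubK is not produced.
With repressor KosS bound, *kulT* is not transcribed.
So KulT is not produced.
Quinate is absent, so ZorL is active.
No repressor is bound and ZorL is active, so *elnY* is transcribed.
So ElnY is produced and active.
JovS is non-functional in this strain, so it has no effect.
With repressor ElnY bound, *rudY* is not transcribed.

OFF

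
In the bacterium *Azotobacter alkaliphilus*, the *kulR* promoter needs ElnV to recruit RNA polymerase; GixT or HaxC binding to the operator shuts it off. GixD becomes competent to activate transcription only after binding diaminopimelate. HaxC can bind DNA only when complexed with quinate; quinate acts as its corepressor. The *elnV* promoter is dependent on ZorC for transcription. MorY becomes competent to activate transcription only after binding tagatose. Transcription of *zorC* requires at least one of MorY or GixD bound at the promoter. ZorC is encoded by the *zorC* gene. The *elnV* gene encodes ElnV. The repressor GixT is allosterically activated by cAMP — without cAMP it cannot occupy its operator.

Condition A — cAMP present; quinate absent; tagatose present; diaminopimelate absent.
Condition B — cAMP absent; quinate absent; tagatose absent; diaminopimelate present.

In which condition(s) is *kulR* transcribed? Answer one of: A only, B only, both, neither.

B only

Condition A:
cAMP is present, so GixT is active.
Quinate is absent, so HaxC is inactive.
Tagatose is present, so MorY is active.
Diaminopimelate is absent, so GixD is inactive.
Activator MorY is present, so *zorC* is transcribed.
So ZorC is produced and active.
No repressor is bound and ZorC is active, so *elnV* is transcribed.
So ElnV is produced and active.
With repressor GixT bound, *kulR* is not transcribed.
→ *kulR* is OFF in A.
Condition B:
cAMP is absent, so GixT is inactive.
Quinate is absent, so HaxC is inactive.
Tagatose is absent, so MorY is inactive.
Diaminopimelate is present, so GixD is active.
Activator GixD is present, so *zorC* is transcribed.
So ZorC is produced and active.
No repressor is bound and ZorC is active, so *elnV* is transcribed.
So ElnV is produced and active.
No repressor is bound and ElnV is active, so *kulR* is transcribed.
→ *kulR* is ON in B.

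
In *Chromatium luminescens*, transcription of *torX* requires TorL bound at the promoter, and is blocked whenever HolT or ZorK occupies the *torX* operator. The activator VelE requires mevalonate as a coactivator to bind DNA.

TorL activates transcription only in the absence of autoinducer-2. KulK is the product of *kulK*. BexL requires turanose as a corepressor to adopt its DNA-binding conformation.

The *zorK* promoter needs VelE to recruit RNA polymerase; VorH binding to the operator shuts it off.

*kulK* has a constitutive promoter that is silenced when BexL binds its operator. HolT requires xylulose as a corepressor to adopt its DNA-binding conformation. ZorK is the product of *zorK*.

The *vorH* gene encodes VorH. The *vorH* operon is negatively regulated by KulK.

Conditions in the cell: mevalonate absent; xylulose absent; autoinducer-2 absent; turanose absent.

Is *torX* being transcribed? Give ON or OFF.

ON

Xylulose is absent, so HolT is inactive.
Autoinducer-2 is absent, so TorL is active.
Mevalonate is absent, so VelE is inactive.
Turanose is absent, so BexL is inactive.
With no repressor bound, *kulK* is transcribed.
So KulK is produced and active.
With repressor KulK bound, *vorH* is not transcribed.
So VorH is not produced.
Required activator VelE is absent, so *zorK* is not transcribed.
So ZorK is not produced.
No repressor is bound and TorL is active, so *torX* is transcribed.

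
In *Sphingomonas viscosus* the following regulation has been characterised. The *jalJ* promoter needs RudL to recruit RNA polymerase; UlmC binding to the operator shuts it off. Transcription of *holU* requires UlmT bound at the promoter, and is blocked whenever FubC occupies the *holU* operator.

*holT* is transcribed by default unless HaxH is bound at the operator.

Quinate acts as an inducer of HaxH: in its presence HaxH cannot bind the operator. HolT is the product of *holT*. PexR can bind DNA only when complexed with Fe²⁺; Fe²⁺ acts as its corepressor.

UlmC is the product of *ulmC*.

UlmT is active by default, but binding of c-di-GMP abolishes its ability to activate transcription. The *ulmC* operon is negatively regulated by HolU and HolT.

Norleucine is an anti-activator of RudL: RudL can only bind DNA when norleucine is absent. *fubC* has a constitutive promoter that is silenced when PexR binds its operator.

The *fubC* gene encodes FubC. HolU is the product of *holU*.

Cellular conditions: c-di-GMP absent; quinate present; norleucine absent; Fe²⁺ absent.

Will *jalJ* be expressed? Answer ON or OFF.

ON

c-di-GMP is absent, so UlmT is active.
Fe²⁺ is absent, so PexR is inactive.
With no repressor bound, *fubC* is transcribed.
So FubC is produced and active.
With repressor FubC bound, *holU* is not transcribed.
So HolU is not produced.
Quinate is present, so HaxH is inactive.
With no repressor bound, *holT* is transcribed.
So HolT is produced and active.
With repressor HolT bound, *ulmC* is not transcribed.
So UlmC is not produced.
Norleucine is absent, so RudL is active.
No repressor is bound and RudL is active, so *jalJ* is transcribed.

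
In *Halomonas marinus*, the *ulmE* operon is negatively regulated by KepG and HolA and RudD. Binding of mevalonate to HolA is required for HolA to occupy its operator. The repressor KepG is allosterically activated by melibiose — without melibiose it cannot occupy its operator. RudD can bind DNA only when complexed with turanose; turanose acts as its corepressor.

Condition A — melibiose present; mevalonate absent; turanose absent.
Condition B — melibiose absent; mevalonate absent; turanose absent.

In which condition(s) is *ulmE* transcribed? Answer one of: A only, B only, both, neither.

B only

Condition A:
Melibiose is present, so KepG is active.
Mevalonate is absent, so HolA is inactive.
Turanose is absent, so RudD is inactive.
With repressor KepG bound, *ulmE* is not transcribed.
→ *ulmE* is OFF in A.
Condition B:
Melibiose is absent, so KepG is inactive.
Mevalonate is absent, so HolA is inactive.
Turanose is absent, so RudD is inactive.
With no repressor bound, *ulmE* is transcribed.
→ *ulmE* is ON in B.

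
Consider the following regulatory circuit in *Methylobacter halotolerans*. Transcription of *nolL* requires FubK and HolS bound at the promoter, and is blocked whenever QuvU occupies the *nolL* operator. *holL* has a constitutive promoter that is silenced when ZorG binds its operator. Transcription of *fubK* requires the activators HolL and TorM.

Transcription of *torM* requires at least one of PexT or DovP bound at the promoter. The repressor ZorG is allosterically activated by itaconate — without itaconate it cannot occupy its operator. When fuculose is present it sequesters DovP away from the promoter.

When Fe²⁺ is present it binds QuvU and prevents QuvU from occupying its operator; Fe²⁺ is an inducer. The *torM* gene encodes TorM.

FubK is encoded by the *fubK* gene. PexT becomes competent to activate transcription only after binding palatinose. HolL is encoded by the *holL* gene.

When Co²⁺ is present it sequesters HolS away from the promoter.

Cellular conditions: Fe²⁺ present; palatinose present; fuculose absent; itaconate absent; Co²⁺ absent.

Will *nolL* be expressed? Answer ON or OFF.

Fe²⁺ is present, so QuvU is inactive.
Itaconate is absent, so ZorG is inactive.
With no repressor bound, *holL* is transcribed.
So HolL is produced and active.
Palatinose is present, so PexT is active.
Fuculose is absent, so DovP is active.
Activator PexT is present, so *torM* is transcribed.
So TorM is produced and active.
No repressor is bound and HolL and TorM are active, so *fubK* is transcribed.
So FubK is produced and active.
Co²⁺ is absent, so HolS is active.
No repressor is bound and FubK and HolS are active, so *nolL* is transcribed.

ON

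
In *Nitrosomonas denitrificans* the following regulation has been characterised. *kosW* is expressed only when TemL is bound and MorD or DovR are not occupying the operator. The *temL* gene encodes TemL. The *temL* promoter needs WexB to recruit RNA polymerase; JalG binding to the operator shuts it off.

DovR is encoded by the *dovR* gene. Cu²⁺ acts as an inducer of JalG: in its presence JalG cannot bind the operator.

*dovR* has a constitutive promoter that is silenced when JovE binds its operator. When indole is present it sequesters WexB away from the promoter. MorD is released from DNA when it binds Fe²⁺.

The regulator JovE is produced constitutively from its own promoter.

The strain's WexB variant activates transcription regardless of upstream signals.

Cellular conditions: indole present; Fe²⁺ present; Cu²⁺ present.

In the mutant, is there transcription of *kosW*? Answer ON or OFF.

ON

Fe²⁺ is present, so MorD is inactive.
WexB is constitutively active in this strain.
Cu²⁺ is present, so JalG is inactive.
No repressor is bound and WexB is active, so *temL* is transcribed.
So TemL is produced and active.
JovE is produced constitutively and is active.
With repressor JovE bound, *dovR* is not transcribed.
So DovR is not produced.
No repressor is bound and TemL is active, so *kosW* is transcribed.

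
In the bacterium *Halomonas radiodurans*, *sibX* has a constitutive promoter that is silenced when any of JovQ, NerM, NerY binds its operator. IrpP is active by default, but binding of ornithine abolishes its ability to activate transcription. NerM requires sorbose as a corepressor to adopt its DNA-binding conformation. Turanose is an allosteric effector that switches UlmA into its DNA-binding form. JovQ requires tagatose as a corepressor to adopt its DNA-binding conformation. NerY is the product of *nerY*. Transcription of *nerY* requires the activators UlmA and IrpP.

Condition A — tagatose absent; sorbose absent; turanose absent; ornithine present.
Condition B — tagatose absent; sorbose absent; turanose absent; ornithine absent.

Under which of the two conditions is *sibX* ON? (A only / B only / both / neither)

both

Condition A:
Tagatose is absent, so JovQ is inactive.
Sorbose is absent, so NerM is inactive.
Turanose is absent, so UlmA is inactive.
Ornithine is present, so IrpP is inactive.
Required activator UlmA is absent, so *nerY* is not transcribed.
So NerY is not produced.
With no repressor bound, *sibX* is transcribed.
→ *sibX* is ON in A.
Condition B:
Tagatose is absent, so JovQ is inactive.
Sorbose is absent, so NerM is inactive.
Turanose is absent, so UlmA is inactive.
Ornithine is absent, so IrpP is active.
Required activator UlmA is absent, so *nerY* is not transcribed.
So NerY is not produced.
With no repressor bound, *sibX* is transcribed.
→ *sibX* is ON in B.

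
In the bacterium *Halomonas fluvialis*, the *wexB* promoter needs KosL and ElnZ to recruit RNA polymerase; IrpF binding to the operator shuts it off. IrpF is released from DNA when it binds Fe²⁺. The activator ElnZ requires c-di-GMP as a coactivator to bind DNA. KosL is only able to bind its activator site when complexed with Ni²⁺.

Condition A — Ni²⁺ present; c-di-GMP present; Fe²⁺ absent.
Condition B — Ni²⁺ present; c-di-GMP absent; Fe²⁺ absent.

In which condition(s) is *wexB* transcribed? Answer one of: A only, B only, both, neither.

neither

Condition A:
Ni²⁺ is present, so KosL is active.
c-di-GMP is present, so ElnZ is active.
Fe²⁺ is absent, so IrpF is active.
With repressor IrpF bound, *wexB* is not transcribed.
→ *wexB* is OFF in A.
Condition B:
Ni²⁺ is present, so KosL is active.
c-di-GMP is absent, so ElnZ is inactive.
Fe²⁺ is absent, so IrpF is active.
With repressor IrpF bound, *wexB* is not transcribed.
→ *wexB* is OFF in B.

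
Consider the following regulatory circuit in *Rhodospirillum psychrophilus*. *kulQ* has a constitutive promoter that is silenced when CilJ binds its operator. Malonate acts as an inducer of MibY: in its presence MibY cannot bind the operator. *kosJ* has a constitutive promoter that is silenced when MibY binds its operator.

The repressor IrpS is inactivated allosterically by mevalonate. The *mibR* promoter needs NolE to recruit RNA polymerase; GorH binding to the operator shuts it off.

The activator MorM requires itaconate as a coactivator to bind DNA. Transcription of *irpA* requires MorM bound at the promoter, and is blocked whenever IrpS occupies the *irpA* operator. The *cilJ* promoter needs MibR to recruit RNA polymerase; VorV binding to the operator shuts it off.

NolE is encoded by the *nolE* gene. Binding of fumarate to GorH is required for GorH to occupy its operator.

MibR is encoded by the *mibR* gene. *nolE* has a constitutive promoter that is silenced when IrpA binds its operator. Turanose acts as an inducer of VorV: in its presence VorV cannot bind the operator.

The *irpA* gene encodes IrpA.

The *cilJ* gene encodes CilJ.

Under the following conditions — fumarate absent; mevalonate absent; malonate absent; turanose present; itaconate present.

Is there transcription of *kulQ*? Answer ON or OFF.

Itaconate is present, so MorM is active.
Mevalonate is absent, so IrpS is active.
With repressor IrpS bound, *irpA* is not transcribed.
So IrpA is not produced.
With no repressor bound, *nolE* is transcribed.
So NolE is produced and active.
Fumarate is absent, so GorH is inactive.
No repressor is bound and NolE is active, so *mibR* is transcribed.
So MibR is produced and active.
Turanose is present, so VorV is inactive.
No repressor is bound and MibR is active, so *cilJ* is transcribed.
So CilJ is produced and active.
With repressor CilJ bound, *kulQ* is not transcribed.

OFF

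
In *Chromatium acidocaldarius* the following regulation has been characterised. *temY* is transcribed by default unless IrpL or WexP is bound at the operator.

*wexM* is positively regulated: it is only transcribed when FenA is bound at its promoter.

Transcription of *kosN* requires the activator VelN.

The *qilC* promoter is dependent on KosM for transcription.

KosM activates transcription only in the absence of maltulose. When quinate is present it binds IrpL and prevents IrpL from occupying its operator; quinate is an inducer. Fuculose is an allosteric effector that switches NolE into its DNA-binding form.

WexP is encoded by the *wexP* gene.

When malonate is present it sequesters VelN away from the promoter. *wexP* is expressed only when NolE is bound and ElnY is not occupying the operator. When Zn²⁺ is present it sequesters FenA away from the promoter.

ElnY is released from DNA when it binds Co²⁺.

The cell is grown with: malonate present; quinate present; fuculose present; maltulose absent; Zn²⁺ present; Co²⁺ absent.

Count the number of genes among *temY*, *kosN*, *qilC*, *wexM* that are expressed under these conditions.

Quinate is present, so IrpL is inactive.
Fuculose is present, so NolE is active.
Co²⁺ is absent, so ElnY is active.
With repressor ElnY bound, *wexP* is not transcribed.
So WexP is not produced.
With no repressor bound, *temY* is transcribed.
→ *temY* is ON.
Malonate is present, so VelN is inactive.
Required activator VelN is absent, so *kosN* is not transcribed.
→ *kosN* is OFF.
Maltulose is absent, so KosM is active.
No repressor is bound and KosM is active, so *qilC* is transcribed.
→ *qilC* is ON.
Zn²⁺ is present, so FenA is inactive.
Required activator FenA is absent, so *wexM* is not transcribed.
→ *wexM* is OFF.
2 of the 4 genes are transcribed.

2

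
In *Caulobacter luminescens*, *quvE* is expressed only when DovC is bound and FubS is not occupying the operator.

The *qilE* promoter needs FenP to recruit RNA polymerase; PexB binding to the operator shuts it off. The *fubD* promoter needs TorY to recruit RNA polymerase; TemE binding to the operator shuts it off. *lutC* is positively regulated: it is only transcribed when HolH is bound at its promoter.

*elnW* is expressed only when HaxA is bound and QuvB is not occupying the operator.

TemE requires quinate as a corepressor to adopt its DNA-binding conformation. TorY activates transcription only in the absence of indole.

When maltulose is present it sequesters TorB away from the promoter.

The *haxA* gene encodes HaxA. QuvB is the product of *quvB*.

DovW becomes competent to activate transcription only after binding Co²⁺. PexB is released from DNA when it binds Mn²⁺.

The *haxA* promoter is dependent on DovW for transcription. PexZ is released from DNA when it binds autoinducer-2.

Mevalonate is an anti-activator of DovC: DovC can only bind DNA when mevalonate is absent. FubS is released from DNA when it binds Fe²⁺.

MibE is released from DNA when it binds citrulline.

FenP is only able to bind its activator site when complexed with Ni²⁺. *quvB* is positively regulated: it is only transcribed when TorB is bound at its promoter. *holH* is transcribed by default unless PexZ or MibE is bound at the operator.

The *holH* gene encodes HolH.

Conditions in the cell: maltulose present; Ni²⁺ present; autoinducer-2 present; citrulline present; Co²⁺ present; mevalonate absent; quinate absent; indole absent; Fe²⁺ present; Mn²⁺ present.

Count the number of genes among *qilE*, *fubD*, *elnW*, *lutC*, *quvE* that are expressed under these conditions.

Mn²⁺ is present, so PexB is inactive.
Ni²⁺ is present, so FenP is active.
No repressor is bound and FenP is active, so *qilE* is transcribed.
→ *qilE* is ON.
Indole is absent, so TorY is active.
Quinate is absent, so TemE is inactive.
No repressor is bound and TorY is active, so *fubD* is transcribed.
→ *fubD* is ON.
Maltulose is present, so TorB is inactive.
Required activator TorB is absent, so *quvB* is not transcribed.
So QuvB is not produced.
Co²⁺ is present, so DovW is active.
No repressor is bound and DovW is active, so *haxA* is transcribed.
So HaxA is produced and active.
No repressor is bound and HaxA is active, so *elnW* is transcribed.
→ *elnW* is ON.
Autoinducer-2 is present, so PexZ is inactive.
Citrulline is present, so MibE is inactive.
With no repressor bound, *holH* is transcribed.
So HolH is produced and active.
No repressor is bound and HolH is active, so *lutC* is transcribed.
→ *lutC* is ON.
Fe²⁺ is present, so FubS is inactive.
Mevalonate is absent, so DovC is active.
No repressor is bound and DovC is active, so *quvE* is transcribed.
→ *quvE* is ON.
5 of the 5 genes are transcribed.

5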